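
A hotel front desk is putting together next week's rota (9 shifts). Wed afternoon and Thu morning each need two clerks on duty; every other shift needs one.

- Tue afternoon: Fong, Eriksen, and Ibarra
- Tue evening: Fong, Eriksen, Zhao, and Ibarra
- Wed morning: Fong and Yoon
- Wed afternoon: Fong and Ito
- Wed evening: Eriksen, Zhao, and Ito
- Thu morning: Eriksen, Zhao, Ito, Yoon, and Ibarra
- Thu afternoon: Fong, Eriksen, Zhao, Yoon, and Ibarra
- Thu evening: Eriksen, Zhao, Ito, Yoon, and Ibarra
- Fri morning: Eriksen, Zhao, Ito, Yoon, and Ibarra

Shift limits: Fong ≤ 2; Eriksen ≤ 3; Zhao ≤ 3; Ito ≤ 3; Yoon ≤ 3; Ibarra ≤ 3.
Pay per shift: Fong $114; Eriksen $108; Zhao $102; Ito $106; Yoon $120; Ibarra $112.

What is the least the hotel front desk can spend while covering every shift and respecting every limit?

Wed afternoon can only be covered by Fong and Ito, so that assignment is forced.
Picking the cheapest available clerk for each shift independently would cost $1160, but that ignores the shift limits.
An optimal schedule: Tue afternoon→Eriksen, Tue evening→Zhao, Wed morning→Fong, Wed afternoon→Ito+Fong, Wed evening→Zhao, Thu morning→Ito+Eriksen, Thu afternoon→Zhao, Thu evening→Ito, Fri morning→Eriksen.
Total: 108 + 102 + 114 + 106 + 114 + 102 + 106 + 108 + 102 + 106 + 108 = $1176.

$1176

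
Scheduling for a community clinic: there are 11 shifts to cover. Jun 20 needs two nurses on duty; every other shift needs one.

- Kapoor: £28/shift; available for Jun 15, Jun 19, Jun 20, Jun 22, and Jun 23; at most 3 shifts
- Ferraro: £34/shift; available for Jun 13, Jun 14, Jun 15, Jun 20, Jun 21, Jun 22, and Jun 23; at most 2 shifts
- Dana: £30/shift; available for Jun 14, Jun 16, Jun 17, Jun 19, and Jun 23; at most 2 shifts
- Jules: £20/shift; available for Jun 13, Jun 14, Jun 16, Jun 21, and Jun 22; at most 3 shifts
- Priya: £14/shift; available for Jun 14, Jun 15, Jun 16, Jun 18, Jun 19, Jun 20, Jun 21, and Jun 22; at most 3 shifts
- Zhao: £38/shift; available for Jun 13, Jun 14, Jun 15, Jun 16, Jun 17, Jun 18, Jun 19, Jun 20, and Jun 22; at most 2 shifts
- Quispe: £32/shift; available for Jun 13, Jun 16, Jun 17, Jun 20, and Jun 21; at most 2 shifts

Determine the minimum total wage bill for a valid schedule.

£278

Picking the cheapest available nurse for each shift independently would cost £218, but that ignores the shift limits.
An optimal schedule: Jun 13→Jules, Jun 14→Jules, Jun 15→Priya, Jun 16→Dana, Jun 17→Dana, Jun 18→Priya, Jun 19→Priya, Jun 20→Kapoor+Quispe, Jun 21→Jules, Jun 22→Kapoor, Jun 23→Kapoor.
Total: 20 + 20 + 14 + 30 + 30 + 14 + 14 + 28 + 32 + 20 + 28 + 28 = £278.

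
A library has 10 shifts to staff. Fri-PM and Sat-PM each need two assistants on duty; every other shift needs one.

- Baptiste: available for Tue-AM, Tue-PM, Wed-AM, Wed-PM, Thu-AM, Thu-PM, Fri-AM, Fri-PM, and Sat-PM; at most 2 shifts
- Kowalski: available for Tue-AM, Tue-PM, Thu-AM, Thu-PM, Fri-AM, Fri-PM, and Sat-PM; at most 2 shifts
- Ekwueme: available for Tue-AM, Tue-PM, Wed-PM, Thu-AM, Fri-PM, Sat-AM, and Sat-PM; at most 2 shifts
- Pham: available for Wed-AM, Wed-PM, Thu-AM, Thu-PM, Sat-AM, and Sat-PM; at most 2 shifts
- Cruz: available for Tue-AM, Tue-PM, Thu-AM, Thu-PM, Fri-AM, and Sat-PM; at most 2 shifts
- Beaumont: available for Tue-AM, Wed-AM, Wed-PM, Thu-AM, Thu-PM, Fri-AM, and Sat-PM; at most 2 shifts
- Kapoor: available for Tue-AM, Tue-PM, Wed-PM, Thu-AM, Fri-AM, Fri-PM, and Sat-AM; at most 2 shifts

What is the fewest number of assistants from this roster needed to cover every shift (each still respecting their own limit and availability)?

12 slots to fill and no one can take more than 2, so at least ⌈12/2⌉ = 6 assistants are needed.
Baptiste, Kowalski, Ekwueme, Pham, Cruz, and Beaumont alone can cover everything: Tue-AM→Cruz, Tue-PM→Kowalski, Wed-AM→Baptiste, Wed-PM→Ekwueme, Thu-AM→Beaumont, Thu-PM→Pham, Fri-AM→Cruz, Fri-PM→Baptiste+Kowalski, Sat-AM→Ekwueme, Sat-PM→Pham+Beaumont.

6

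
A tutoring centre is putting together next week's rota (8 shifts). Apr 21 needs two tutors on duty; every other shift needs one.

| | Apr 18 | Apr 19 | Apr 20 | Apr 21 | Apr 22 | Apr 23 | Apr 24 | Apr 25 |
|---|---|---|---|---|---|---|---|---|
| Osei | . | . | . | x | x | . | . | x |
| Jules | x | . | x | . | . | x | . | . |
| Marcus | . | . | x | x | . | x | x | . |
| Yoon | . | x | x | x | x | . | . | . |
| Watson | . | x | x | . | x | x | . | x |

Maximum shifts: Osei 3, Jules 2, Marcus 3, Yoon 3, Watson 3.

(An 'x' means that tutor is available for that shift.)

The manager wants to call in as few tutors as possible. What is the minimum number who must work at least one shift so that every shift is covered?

4

9 slots to fill and no one can take more than 3, so at least ⌈9/3⌉ = 3 tutors are needed.
No set of 3 tutors can cover every shift (each such set leaves at least one shift with no one available or exceeds a cap).
Osei, Jules, Marcus, and Yoon alone can cover everything: Apr 18→Jules, Apr 19→Yoon, Apr 20→Marcus, Apr 21→Osei+Marcus, Apr 22→Osei, Apr 23→Jules, Apr 24→Marcus, Apr 25→Osei.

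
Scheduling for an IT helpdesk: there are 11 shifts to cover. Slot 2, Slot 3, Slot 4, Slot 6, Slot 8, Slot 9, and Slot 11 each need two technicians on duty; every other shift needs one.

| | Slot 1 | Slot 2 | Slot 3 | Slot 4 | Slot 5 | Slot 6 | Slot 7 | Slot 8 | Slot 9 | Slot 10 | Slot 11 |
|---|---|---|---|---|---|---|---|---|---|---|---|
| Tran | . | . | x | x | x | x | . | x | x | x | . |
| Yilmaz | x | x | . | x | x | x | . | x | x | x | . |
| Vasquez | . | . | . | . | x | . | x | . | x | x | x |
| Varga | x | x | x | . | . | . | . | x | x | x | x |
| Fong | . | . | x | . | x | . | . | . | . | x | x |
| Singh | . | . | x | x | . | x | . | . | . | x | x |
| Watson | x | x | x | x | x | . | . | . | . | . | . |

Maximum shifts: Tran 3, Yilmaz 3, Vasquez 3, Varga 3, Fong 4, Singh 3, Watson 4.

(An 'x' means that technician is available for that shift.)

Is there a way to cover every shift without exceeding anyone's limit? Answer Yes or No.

Yes

Slot 7 can only be covered by Vasquez, so that assignment is forced.
One valid schedule: Slot 1→Yilmaz, Slot 2→Yilmaz+Varga, Slot 3→Fong+Singh, Slot 4→Singh+Watson, Slot 5→Tran, Slot 6→Tran+Yilmaz, Slot 7→Vasquez, Slot 8→Tran+Varga, Slot 9→Vasquez+Varga, Slot 10→Vasquez, Slot 11→Fong+Singh.
Loads: Tran 3/3, Yilmaz 3/3, Vasquez 3/3, Varga 3/3, Fong 2/4, Singh 3/3, Watson 1/4 — all within limits.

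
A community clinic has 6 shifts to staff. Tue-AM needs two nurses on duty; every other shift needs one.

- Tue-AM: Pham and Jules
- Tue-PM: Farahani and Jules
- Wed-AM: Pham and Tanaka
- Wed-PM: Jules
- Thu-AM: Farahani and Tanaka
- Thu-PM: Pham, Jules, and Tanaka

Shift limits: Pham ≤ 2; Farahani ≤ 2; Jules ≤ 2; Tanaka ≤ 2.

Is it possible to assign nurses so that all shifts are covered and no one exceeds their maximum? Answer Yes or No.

Tue-AM can only be covered by Pham and Jules, so that assignment is forced.
Wed-PM can only be covered by Jules, so that assignment is forced.
One valid schedule: Tue-AM→Pham+Jules, Tue-PM→Farahani, Wed-AM→Pham, Wed-PM→Jules, Thu-AM→Farahani, Thu-PM→Tanaka.
Loads: Pham 2/2, Farahani 2/2, Jules 2/2, Tanaka 1/2 — all within limits.

Yes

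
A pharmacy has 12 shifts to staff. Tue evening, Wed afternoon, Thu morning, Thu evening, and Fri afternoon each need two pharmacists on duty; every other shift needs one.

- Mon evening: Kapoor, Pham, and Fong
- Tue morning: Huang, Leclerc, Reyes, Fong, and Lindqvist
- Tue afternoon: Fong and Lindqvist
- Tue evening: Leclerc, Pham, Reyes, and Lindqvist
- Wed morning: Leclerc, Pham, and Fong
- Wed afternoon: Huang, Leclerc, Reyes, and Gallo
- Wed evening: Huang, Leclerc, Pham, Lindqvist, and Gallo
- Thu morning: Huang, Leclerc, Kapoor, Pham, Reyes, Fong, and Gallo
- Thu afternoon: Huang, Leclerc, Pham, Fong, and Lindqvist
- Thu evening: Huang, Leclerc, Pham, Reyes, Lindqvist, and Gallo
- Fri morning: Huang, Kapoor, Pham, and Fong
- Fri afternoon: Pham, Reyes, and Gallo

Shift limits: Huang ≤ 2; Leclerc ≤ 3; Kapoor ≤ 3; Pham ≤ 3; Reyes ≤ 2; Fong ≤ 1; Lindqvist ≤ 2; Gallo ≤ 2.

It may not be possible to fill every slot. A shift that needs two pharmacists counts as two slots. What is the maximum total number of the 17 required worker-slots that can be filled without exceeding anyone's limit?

Total capacity across all pharmacists is 2+3+3+3+2+1+2+2 = 18, and 17 slots are needed, so at most 17 can be filled.
An assignment achieving 17: Mon evening→Kapoor, Tue morning→Reyes, Tue afternoon→Fong, Tue evening→Leclerc+Pham, Wed morning→Leclerc, Wed afternoon→Huang+Leclerc, Wed evening→Pham, Thu morning→Kapoor+Gallo, Thu afternoon→Lindqvist, Thu evening→Lindqvist+Gallo, Fri morning→Huang, Fri afternoon→Pham+Reyes.
Loads: Huang 2/2, Leclerc 3/3, Kapoor 2/3, Pham 3/3, Reyes 2/2, Fong 1/1, Lindqvist 2/2, Gallo 2/2.

17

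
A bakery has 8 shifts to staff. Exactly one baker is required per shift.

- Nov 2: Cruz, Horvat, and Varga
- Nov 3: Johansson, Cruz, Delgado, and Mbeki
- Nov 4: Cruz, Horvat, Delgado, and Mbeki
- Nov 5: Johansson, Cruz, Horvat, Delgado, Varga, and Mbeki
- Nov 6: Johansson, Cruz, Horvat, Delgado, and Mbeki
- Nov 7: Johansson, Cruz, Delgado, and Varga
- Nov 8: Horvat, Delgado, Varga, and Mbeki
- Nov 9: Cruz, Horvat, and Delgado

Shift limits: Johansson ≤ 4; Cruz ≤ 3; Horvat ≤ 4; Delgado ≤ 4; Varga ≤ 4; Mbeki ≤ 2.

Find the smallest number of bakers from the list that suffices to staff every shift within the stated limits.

2

8 slots to fill and no one can take more than 4, so at least ⌈8/4⌉ = 2 bakers are needed.
Johansson and Horvat alone can cover everything: Nov 2→Horvat, Nov 3→Johansson, Nov 4→Horvat, Nov 5→Johansson, Nov 6→Johansson, Nov 7→Johansson, Nov 8→Horvat, Nov 9→Horvat.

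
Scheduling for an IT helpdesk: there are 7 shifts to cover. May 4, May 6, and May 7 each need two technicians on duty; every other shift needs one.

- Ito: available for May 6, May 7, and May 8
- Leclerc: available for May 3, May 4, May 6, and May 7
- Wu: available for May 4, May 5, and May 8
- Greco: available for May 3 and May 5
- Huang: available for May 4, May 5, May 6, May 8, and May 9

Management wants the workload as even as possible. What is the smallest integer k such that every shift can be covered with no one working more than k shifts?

With 5 technicians and 10 worker-slots to fill, someone must work at least ⌈10/5⌉ = 2 shifts, so k ≥ 2.
k = 2 works: May 3→Greco, May 4→Leclerc+Wu, May 5→Greco, May 6→Ito+Huang, May 7→Ito+Leclerc, May 8→Wu, May 9→Huang.
Loads: Ito 2, Leclerc 2, Wu 2, Greco 2, Huang 2 — all ≤ 2.

2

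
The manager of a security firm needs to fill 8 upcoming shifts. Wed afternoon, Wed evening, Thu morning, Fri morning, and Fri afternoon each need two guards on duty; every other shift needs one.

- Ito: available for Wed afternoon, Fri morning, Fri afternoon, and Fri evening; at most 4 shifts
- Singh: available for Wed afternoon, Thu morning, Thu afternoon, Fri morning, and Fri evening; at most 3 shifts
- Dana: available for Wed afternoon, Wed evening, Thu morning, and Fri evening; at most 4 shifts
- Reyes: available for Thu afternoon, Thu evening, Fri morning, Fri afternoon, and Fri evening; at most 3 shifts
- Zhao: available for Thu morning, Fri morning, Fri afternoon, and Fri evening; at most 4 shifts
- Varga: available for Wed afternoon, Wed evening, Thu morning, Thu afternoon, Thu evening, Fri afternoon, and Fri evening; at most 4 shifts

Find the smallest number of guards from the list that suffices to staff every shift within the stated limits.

4

13 slots to fill and no one can take more than 4, so at least ⌈13/4⌉ = 4 guards are needed.
Ito, Singh, Dana, and Varga alone can cover everything: Wed afternoon→Ito+Dana, Wed evening→Dana+Varga, Thu morning→Singh+Dana, Thu afternoon→Singh, Thu evening→Varga, Fri morning→Ito+Singh, Fri afternoon→Ito+Varga, Fri evening→Ito.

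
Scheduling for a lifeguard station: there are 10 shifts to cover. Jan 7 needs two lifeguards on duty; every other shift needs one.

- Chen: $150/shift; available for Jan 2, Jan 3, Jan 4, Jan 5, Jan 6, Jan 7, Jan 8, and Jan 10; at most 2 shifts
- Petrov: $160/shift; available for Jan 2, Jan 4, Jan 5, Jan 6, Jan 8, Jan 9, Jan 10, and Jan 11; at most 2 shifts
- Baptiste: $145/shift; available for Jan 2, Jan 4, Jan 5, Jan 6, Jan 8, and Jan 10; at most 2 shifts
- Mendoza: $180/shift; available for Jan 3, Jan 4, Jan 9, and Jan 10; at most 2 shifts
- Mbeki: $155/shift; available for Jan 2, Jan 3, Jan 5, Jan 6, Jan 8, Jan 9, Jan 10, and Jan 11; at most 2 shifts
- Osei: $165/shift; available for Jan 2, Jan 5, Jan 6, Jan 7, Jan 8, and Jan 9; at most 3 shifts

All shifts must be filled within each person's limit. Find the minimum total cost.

Jan 7 can only be covered by Chen and Osei, so that assignment is forced.
Picking the cheapest available lifeguard for each shift independently would cost $1645, but that ignores the shift limits.
An optimal schedule: Jan 2→Baptiste, Jan 3→Chen, Jan 4→Baptiste, Jan 5→Petrov, Jan 6→Osei, Jan 7→Chen+Osei, Jan 8→Osei, Jan 9→Mbeki, Jan 10→Petrov, Jan 11→Mbeki.
Total: 145 + 150 + 145 + 160 + 165 + 150 + 165 + 165 + 155 + 160 + 155 = $1715.

$1715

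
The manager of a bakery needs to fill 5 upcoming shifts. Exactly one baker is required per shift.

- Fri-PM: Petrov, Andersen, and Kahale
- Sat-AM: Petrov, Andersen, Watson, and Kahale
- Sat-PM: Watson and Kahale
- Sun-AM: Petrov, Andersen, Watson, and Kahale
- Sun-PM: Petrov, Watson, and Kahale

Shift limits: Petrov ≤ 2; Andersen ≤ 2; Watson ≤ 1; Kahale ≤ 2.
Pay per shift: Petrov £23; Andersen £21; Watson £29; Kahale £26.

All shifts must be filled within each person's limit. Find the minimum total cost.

£114

Picking the cheapest available baker for each shift independently would cost £112, but that ignores the shift limits.
An optimal schedule: Fri-PM→Andersen, Sat-AM→Andersen, Sat-PM→Kahale, Sun-AM→Petrov, Sun-PM→Petrov.
Total: 21 + 21 + 26 + 23 + 23 = £114.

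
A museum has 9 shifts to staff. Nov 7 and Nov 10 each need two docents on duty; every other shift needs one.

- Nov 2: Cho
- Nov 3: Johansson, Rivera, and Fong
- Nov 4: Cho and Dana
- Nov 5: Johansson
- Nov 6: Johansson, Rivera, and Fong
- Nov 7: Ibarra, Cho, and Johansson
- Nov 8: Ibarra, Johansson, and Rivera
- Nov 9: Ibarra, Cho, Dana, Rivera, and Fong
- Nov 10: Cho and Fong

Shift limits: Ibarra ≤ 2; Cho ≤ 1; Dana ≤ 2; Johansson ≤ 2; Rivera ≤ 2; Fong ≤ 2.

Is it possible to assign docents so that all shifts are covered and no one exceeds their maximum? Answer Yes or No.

Total capacity is 11 and 11 slots are needed, so capacity alone doesn't rule it out.
Shifts {Nov 2, Nov 10} need 3 worker-slots in total, but the docents available for any of those shifts (Cho and Fong) can supply at most 2 among them. So no valid schedule exists.

No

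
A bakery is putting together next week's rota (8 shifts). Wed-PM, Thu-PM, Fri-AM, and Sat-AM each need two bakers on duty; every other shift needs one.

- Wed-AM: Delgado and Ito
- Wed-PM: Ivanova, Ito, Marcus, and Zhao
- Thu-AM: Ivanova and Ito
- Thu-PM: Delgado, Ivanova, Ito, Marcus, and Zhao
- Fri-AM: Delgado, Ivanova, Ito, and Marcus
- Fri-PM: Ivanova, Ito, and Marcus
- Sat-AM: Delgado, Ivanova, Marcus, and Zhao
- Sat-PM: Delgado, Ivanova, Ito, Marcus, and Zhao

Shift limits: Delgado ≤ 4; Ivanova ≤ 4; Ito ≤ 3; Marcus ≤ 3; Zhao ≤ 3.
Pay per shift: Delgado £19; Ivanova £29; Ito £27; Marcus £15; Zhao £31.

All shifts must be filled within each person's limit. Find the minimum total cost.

Picking the cheapest available baker for each shift independently would cost £220, but that ignores the shift limits.
An optimal schedule: Wed-AM→Delgado, Wed-PM→Marcus+Ito, Thu-AM→Ito, Thu-PM→Delgado+Ivanova, Fri-AM→Delgado+Ito, Fri-PM→Marcus, Sat-AM→Delgado+Ivanova, Sat-PM→Marcus.
Total: 19 + 15 + 27 + 27 + 19 + 29 + 19 + 27 + 15 + 19 + 29 + 15 = £260.

£260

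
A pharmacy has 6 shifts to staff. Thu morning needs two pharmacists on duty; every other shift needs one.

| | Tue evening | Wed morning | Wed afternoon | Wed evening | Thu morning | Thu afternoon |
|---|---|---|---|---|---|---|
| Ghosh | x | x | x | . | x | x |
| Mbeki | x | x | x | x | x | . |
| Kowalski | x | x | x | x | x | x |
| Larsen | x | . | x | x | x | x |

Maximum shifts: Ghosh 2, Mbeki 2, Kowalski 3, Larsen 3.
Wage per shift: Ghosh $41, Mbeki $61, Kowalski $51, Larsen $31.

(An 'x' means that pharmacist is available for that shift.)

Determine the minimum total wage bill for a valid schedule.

$277

Picking the cheapest available pharmacist for each shift independently would cost $237, but that ignores the shift limits.
An optimal schedule: Tue evening→Larsen, Wed morning→Ghosh, Wed afternoon→Kowalski, Wed evening→Larsen, Thu morning→Ghosh+Kowalski, Thu afternoon→Larsen.
Total: 31 + 41 + 51 + 31 + 41 + 51 + 31 = $277.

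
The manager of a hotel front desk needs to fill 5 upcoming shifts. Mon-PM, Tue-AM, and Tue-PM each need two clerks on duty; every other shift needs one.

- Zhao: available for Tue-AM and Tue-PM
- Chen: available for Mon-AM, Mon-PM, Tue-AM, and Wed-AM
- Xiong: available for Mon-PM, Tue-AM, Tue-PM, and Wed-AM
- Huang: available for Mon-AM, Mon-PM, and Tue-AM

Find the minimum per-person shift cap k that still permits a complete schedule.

2

With 4 clerks and 8 worker-slots to fill, someone must work at least ⌈8/4⌉ = 2 shifts, so k ≥ 2.
k = 2 works: Mon-AM→Chen, Mon-PM→Xiong+Huang, Tue-AM→Zhao+Huang, Tue-PM→Zhao+Xiong, Wed-AM→Chen.
Loads: Zhao 2, Chen 2, Xiong 2, Huang 2 — all ≤ 2.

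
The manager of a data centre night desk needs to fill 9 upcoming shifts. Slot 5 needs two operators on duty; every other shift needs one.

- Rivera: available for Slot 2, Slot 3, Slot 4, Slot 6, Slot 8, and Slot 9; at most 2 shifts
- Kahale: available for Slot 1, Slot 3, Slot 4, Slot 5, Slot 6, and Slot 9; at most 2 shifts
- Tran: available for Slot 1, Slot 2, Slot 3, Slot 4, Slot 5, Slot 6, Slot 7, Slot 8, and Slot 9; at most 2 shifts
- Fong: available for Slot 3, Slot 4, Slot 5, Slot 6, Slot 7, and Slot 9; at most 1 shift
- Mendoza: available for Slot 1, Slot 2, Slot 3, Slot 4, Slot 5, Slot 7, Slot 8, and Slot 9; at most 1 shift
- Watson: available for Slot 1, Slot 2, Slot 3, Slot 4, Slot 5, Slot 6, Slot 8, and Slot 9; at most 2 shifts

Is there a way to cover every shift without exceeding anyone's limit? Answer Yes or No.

One valid schedule: Slot 1→Kahale, Slot 2→Rivera, Slot 3→Tran, Slot 4→Fong, Slot 5→Mendoza+Watson, Slot 6→Kahale, Slot 7→Tran, Slot 8→Rivera, Slot 9→Watson.
Loads: Rivera 2/2, Kahale 2/2, Tran 2/2, Fong 1/1, Mendoza 1/1, Watson 2/2 — all within limits.

Yes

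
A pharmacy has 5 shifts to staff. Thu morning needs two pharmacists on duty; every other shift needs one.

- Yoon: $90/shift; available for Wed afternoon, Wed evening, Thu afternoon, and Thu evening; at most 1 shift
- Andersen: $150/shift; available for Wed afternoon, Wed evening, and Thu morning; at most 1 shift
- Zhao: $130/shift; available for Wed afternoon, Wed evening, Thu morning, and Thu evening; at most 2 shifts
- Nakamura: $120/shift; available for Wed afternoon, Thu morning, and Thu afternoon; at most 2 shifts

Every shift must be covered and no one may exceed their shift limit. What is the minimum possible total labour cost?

Picking the cheapest available pharmacist for each shift independently would cost $610, but that ignores the shift limits.
An optimal schedule: Wed afternoon→Nakamura, Wed evening→Andersen, Thu morning→Zhao+Nakamura, Thu afternoon→Yoon, Thu evening→Zhao.
Total: 120 + 150 + 130 + 120 + 90 + 130 = $740.

$740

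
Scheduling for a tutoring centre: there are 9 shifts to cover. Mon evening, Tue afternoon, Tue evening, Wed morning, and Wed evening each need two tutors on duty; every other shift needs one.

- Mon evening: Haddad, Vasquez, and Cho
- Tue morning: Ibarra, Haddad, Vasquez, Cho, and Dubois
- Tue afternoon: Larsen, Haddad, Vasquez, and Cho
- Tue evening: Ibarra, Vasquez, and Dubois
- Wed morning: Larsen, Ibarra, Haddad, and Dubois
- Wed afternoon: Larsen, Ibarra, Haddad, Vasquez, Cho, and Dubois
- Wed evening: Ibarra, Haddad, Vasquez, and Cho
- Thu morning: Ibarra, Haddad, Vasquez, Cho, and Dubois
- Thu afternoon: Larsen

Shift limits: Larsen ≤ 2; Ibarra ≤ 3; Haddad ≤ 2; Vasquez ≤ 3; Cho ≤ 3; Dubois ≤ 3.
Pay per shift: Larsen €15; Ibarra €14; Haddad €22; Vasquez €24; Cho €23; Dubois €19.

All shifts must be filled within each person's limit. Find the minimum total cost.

Thu afternoon can only be covered by Larsen, so that assignment is forced.
Picking the cheapest available tutor for each shift independently would cost €237, but that ignores the shift limits.
An optimal schedule: Mon evening→Haddad+Cho, Tue morning→Ibarra, Tue afternoon→Larsen+Cho, Tue evening→Ibarra+Dubois, Wed morning→Dubois+Haddad, Wed afternoon→Dubois, Wed evening→Cho+Vasquez, Thu morning→Ibarra, Thu afternoon→Larsen.
Total: 22 + 23 + 14 + 15 + 23 + 14 + 19 + 19 + 22 + 19 + 23 + 24 + 14 + 15 = €266.

€266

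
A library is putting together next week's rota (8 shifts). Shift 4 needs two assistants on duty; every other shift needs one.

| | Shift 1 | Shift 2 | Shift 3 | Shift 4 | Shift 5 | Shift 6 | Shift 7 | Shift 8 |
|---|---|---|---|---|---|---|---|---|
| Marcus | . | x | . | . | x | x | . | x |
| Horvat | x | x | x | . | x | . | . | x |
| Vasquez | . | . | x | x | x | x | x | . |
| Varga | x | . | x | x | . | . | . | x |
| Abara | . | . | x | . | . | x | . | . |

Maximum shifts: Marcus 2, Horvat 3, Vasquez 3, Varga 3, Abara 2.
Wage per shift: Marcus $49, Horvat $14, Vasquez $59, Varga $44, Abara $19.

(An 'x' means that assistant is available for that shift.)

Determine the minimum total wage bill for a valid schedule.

Shift 4 can only be covered by Vasquez and Varga, so that assignment is forced.
Shift 7 can only be covered by Vasquez, so that assignment is forced.
Picking the cheapest available assistant for each shift independently would cost $251, but that ignores the shift limits.
An optimal schedule: Shift 1→Horvat, Shift 2→Horvat, Shift 3→Abara, Shift 4→Varga+Vasquez, Shift 5→Horvat, Shift 6→Abara, Shift 7→Vasquez, Shift 8→Varga.
Total: 14 + 14 + 19 + 44 + 59 + 14 + 19 + 59 + 44 = $286.

$286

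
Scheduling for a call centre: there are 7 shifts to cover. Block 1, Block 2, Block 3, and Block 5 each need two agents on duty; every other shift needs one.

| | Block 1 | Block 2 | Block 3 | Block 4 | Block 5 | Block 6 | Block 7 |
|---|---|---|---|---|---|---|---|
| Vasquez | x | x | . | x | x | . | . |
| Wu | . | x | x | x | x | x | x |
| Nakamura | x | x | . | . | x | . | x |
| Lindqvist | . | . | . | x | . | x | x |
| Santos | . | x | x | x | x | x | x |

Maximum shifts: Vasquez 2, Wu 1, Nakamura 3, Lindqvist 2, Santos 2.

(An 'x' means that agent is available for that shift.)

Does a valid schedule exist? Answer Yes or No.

No

Total capacity is 2+1+3+2+2 = 10 but 11 worker-slots are needed — infeasible.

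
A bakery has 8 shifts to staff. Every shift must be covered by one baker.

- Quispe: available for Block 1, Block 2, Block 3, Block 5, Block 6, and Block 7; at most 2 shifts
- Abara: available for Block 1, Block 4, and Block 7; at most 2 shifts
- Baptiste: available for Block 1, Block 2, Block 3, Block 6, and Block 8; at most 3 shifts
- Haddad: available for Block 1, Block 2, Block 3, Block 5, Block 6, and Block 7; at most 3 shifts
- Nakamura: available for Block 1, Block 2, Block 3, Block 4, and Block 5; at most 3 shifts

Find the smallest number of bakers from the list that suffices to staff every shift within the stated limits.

3

8 slots to fill and no one can take more than 3, so at least ⌈8/3⌉ = 3 bakers are needed.
Quispe, Baptiste, and Nakamura alone can cover everything: Block 1→Baptiste, Block 2→Nakamura, Block 3→Nakamura, Block 4→Nakamura, Block 5→Quispe, Block 6→Baptiste, Block 7→Quispe, Block 8→Baptiste.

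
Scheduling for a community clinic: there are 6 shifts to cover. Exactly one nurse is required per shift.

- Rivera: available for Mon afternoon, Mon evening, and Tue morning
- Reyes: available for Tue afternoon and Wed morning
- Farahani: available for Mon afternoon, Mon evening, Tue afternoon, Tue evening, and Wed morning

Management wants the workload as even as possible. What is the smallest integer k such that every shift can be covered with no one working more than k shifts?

2

With 3 nurses and 6 worker-slots to fill, someone must work at least ⌈6/3⌉ = 2 shifts, so k ≥ 2.
k = 2 works: Mon afternoon→Rivera, Mon evening→Farahani, Tue morning→Rivera, Tue afternoon→Reyes, Tue evening→Farahani, Wed morning→Reyes.
Loads: Rivera 2, Reyes 2, Farahani 2 — all ≤ 2.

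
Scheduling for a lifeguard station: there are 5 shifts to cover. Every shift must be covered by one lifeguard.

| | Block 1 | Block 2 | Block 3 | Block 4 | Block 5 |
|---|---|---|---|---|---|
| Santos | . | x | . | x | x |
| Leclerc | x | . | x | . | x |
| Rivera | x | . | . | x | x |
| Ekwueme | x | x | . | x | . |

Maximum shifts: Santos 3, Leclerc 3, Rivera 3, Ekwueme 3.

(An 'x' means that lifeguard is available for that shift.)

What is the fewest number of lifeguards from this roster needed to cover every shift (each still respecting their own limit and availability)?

2

5 slots to fill and no one can take more than 3, so at least ⌈5/3⌉ = 2 lifeguards are needed.
Santos and Leclerc alone can cover everything: Block 1→Leclerc, Block 2→Santos, Block 3→Leclerc, Block 4→Santos, Block 5→Santos.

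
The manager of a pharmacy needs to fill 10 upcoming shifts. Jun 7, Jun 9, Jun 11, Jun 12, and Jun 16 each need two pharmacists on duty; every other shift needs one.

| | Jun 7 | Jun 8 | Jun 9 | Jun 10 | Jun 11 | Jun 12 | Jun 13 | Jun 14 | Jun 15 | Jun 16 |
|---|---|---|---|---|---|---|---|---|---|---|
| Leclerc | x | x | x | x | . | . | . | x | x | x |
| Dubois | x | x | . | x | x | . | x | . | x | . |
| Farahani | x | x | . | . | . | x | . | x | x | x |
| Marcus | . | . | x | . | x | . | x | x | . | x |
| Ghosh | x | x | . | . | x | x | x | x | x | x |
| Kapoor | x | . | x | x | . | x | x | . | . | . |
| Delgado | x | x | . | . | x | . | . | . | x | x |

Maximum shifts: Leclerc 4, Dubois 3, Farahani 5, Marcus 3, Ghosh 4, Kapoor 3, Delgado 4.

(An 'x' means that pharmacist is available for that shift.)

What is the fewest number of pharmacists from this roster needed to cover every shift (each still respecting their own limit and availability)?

15 slots to fill and no one can take more than 5, so at least ⌈15/5⌉ = 3 pharmacists are needed.
Any 3 pharmacists together have capacity at most 5+4+4 = 13 < 15 slots, so 3 can never suffice.
Leclerc, Farahani, Marcus, and Ghosh alone can cover everything: Jun 7→Leclerc+Farahani, Jun 8→Leclerc, Jun 9→Leclerc+Marcus, Jun 10→Leclerc, Jun 11→Marcus+Ghosh, Jun 12→Farahani+Ghosh, Jun 13→Marcus, Jun 14→Farahani, Jun 15→Farahani, Jun 16→Farahani+Ghosh.

4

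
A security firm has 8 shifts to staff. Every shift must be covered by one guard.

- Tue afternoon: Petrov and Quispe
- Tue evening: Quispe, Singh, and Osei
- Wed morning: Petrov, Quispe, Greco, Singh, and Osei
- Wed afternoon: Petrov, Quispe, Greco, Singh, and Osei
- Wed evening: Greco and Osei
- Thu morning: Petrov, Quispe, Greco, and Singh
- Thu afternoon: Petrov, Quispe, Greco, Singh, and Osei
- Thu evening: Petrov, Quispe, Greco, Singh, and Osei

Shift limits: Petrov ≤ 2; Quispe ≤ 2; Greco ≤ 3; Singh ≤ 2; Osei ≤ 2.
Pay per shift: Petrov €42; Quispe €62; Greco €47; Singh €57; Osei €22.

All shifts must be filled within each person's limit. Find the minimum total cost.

€326

Picking the cheapest available guard for each shift independently would cost €216, but that ignores the shift limits.
An optimal schedule: Tue afternoon→Petrov, Tue evening→Osei, Wed morning→Greco, Wed afternoon→Greco, Wed evening→Osei, Thu morning→Petrov, Thu afternoon→Greco, Thu evening→Singh.
Total: 42 + 22 + 47 + 47 + 22 + 42 + 47 + 57 = €326.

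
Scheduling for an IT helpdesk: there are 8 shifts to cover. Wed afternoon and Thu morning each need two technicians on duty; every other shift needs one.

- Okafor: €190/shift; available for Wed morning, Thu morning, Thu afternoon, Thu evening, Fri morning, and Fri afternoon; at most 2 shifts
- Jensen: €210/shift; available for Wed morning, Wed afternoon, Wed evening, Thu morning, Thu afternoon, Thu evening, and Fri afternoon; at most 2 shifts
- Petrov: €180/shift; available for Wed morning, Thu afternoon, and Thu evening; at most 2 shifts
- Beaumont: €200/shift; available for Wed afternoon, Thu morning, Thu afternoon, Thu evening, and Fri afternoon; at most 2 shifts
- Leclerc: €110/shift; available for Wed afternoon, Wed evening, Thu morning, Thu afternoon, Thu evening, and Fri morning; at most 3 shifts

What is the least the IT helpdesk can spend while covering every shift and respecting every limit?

Picking the cheapest available technician for each shift independently would cost €1420, but that ignores the shift limits.
An optimal schedule: Wed morning→Petrov, Wed afternoon→Leclerc+Beaumont, Wed evening→Leclerc, Thu morning→Beaumont+Jensen, Thu afternoon→Petrov, Thu evening→Okafor, Fri morning→Leclerc, Fri afternoon→Okafor.
Total: 180 + 110 + 200 + 110 + 200 + 210 + 180 + 190 + 110 + 190 = €1680.

€1680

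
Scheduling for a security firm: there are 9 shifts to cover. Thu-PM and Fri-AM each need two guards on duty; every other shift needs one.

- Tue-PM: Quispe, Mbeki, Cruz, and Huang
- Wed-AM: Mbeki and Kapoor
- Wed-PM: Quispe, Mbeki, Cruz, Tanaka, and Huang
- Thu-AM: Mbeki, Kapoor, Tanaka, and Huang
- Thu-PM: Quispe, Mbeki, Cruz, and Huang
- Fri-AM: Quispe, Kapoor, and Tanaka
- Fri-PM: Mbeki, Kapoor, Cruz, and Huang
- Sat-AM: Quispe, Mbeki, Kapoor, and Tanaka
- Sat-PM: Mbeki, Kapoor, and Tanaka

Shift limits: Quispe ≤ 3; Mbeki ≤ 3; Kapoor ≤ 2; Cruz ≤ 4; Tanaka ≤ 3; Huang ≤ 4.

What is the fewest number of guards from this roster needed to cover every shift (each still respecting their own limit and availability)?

4

11 slots to fill and no one can take more than 4, so at least ⌈11/4⌉ = 3 guards are needed.
No set of 3 guards can cover every shift (each such set leaves at least one shift with no one available or exceeds a cap).
Quispe, Mbeki, Kapoor, and Cruz alone can cover everything: Tue-PM→Quispe, Wed-AM→Mbeki, Wed-PM→Cruz, Thu-AM→Mbeki, Thu-PM→Quispe+Cruz, Fri-AM→Quispe+Kapoor, Fri-PM→Cruz, Sat-AM→Kapoor, Sat-PM→Mbeki.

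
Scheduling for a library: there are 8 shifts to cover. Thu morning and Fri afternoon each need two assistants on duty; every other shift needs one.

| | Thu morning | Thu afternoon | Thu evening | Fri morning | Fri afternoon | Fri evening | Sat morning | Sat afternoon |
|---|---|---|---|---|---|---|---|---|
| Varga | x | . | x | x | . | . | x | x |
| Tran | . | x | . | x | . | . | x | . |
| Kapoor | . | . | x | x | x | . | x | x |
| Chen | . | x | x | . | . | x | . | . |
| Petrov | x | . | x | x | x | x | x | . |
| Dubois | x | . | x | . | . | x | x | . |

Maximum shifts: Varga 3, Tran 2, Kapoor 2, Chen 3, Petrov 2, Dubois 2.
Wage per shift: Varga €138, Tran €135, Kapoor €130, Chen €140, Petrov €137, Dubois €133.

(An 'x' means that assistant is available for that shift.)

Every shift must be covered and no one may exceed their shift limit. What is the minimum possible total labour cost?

€1346

Fri afternoon can only be covered by Kapoor and Petrov, so that assignment is forced.
Picking the cheapest available assistant for each shift independently would cost €1325, but that ignores the shift limits.
An optimal schedule: Thu morning→Dubois+Petrov, Thu afternoon→Tran, Thu evening→Varga, Fri morning→Tran, Fri afternoon→Kapoor+Petrov, Fri evening→Dubois, Sat morning→Varga, Sat afternoon→Kapoor.
Total: 133 + 137 + 135 + 138 + 135 + 130 + 137 + 133 + 138 + 130 = €1346.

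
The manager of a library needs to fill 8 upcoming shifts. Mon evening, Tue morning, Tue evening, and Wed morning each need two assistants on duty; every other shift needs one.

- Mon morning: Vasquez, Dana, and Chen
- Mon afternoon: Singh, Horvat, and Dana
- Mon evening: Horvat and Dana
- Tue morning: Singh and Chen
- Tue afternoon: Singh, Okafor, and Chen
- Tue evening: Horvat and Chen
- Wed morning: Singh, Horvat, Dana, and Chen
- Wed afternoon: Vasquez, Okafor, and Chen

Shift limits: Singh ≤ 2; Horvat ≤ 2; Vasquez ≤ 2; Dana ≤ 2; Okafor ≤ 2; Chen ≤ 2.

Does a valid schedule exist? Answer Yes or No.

Total capacity is 12 and 12 slots are needed, so capacity alone doesn't rule it out.
Shifts {Mon afternoon, Mon evening, Tue morning, Tue evening, Wed morning} need 9 worker-slots in total, but the assistants available for any of those shifts (Singh, Horvat, Dana, and Chen) can supply at most 8 among them. So no valid schedule exists.

No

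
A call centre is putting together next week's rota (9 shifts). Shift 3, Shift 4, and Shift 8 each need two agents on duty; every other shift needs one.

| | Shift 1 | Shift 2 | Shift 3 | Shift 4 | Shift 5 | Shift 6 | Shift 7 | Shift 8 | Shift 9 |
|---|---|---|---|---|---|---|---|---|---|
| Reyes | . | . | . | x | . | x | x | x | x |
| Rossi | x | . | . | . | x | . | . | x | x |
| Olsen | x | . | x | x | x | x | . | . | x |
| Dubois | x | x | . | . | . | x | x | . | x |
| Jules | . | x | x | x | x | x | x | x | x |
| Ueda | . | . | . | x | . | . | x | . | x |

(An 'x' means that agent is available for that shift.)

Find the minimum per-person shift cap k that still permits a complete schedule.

2

With 6 agents and 12 worker-slots to fill, someone must work at least ⌈12/6⌉ = 2 shifts, so k ≥ 2.
k = 2 works: Shift 1→Rossi, Shift 2→Dubois, Shift 3→Olsen+Jules, Shift 4→Olsen+Ueda, Shift 5→Rossi, Shift 6→Reyes, Shift 7→Dubois, Shift 8→Reyes+Jules, Shift 9→Ueda.
Loads: Reyes 2, Rossi 2, Olsen 2, Dubois 2, Jules 2, Ueda 2 — all ≤ 2.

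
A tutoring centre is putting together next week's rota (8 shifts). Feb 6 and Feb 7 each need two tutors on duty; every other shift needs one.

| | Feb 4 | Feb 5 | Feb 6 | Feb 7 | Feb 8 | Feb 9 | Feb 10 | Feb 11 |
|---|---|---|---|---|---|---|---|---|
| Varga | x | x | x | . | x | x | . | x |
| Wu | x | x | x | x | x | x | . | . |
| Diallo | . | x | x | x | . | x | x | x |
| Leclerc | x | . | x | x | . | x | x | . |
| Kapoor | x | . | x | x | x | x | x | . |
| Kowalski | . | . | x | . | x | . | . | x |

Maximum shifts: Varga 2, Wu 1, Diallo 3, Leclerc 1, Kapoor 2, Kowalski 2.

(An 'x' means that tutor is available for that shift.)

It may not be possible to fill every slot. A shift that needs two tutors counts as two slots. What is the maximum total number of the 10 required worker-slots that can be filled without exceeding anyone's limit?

Total capacity across all tutors is 2+1+3+1+2+2 = 11, and 10 slots are needed, so at most 10 can be filled.
An assignment achieving 10: Feb 4→Wu, Feb 5→Varga, Feb 6→Kapoor+Kowalski, Feb 7→Diallo+Leclerc, Feb 8→Kapoor, Feb 9→Diallo, Feb 10→Diallo, Feb 11→Varga.
Loads: Varga 2/2, Wu 1/1, Diallo 3/3, Leclerc 1/1, Kapoor 2/2, Kowalski 1/2.

10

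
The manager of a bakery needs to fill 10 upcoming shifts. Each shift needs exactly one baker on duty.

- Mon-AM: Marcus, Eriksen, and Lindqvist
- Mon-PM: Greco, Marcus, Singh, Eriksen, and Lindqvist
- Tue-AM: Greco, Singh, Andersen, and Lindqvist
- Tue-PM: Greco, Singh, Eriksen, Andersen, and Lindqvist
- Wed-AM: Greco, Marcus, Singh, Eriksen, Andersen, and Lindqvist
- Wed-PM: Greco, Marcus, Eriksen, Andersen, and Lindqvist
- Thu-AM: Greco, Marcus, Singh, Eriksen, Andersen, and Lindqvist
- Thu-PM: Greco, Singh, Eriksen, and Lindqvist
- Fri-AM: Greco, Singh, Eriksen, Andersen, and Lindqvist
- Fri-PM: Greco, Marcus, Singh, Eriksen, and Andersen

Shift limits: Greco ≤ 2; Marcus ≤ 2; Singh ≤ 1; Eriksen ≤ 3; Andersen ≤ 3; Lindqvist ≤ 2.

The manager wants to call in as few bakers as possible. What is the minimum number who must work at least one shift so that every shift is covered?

10 slots to fill and no one can take more than 3, so at least ⌈10/3⌉ = 4 bakers are needed.
Greco, Marcus, Eriksen, and Andersen alone can cover everything: Mon-AM→Marcus, Mon-PM→Marcus, Tue-AM→Greco, Tue-PM→Eriksen, Wed-AM→Eriksen, Wed-PM→Andersen, Thu-AM→Andersen, Thu-PM→Greco, Fri-AM→Eriksen, Fri-PM→Andersen.

4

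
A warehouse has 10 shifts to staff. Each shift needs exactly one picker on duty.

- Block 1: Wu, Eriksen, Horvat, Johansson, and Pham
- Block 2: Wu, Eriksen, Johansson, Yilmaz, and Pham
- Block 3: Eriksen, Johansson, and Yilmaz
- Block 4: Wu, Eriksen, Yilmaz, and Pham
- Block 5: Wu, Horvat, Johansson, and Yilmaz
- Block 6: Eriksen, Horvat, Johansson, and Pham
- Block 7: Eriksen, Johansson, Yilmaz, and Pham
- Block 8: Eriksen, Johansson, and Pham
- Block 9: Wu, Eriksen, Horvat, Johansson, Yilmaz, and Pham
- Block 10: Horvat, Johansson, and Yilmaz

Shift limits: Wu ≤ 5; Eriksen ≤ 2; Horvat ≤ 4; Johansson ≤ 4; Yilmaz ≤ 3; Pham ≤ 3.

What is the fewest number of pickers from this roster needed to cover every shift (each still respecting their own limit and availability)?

3

10 slots to fill and no one can take more than 5, so at least ⌈10/5⌉ = 2 pickers are needed.
Any 2 pickers together have capacity at most 5+4 = 9 < 10 slots, so 2 can never suffice.
Wu, Eriksen, and Johansson alone can cover everything: Block 1→Wu, Block 2→Wu, Block 3→Eriksen, Block 4→Wu, Block 5→Wu, Block 6→Eriksen, Block 7→Johansson, Block 8→Johansson, Block 9→Wu, Block 10→Johansson.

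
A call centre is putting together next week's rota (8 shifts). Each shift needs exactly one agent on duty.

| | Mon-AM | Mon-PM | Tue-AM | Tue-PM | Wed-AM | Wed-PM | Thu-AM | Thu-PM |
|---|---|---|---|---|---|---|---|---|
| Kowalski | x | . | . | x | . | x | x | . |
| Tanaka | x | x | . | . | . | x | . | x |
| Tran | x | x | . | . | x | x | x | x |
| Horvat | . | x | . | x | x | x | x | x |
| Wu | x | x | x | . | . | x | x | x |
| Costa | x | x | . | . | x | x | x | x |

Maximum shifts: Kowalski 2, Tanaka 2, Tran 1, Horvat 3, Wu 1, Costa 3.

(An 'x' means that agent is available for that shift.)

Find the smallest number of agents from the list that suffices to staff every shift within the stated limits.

8 slots to fill and no one can take more than 3, so at least ⌈8/3⌉ = 3 agents are needed.
No set of 3 agents can cover every shift (each such set leaves at least one shift with no one available or exceeds a cap).
Kowalski, Tanaka, Horvat, and Wu alone can cover everything: Mon-AM→Kowalski, Mon-PM→Tanaka, Tue-AM→Wu, Tue-PM→Kowalski, Wed-AM→Horvat, Wed-PM→Horvat, Thu-AM→Horvat, Thu-PM→Tanaka.

4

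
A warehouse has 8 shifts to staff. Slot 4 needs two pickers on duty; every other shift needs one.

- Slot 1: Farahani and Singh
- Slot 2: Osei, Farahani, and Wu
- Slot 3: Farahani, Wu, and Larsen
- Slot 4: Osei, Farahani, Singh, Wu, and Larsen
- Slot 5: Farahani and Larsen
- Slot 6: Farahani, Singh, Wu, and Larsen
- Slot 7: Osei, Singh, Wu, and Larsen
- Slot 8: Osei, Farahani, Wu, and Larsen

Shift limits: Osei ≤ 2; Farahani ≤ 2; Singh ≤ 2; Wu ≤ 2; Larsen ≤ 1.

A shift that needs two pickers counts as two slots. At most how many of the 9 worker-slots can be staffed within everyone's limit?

9

Total capacity across all pickers is 2+2+2+2+1 = 9, and 9 slots are needed, so at most 9 can be filled.
An assignment achieving 9: Slot 1→Farahani, Slot 2→Osei, Slot 3→Wu, Slot 4→Singh+Larsen, Slot 5→Farahani, Slot 6→Singh, Slot 7→Osei, Slot 8→Wu.
Loads: Osei 2/2, Farahani 2/2, Singh 2/2, Wu 2/2, Larsen 1/1.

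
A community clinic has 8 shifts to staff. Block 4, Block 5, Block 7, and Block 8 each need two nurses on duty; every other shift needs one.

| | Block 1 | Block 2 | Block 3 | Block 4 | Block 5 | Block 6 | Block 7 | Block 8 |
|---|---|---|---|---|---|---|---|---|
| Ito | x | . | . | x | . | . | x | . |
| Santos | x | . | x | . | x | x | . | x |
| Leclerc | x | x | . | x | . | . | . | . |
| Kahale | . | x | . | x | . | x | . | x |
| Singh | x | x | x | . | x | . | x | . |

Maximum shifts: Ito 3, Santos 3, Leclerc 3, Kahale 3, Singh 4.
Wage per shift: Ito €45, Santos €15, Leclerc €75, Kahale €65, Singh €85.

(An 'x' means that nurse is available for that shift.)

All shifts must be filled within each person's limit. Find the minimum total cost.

Block 5 can only be covered by Santos and Singh, so that assignment is forced.
Block 7 can only be covered by Ito and Singh, so that assignment is forced.
Block 8 can only be covered by Santos and Kahale, so that assignment is forced.
Picking the cheapest available nurse for each shift independently would cost €530, but that ignores the shift limits.
An optimal schedule: Block 1→Ito, Block 2→Kahale, Block 3→Santos, Block 4→Ito+Leclerc, Block 5→Santos+Singh, Block 6→Kahale, Block 7→Ito+Singh, Block 8→Santos+Kahale.
Total: 45 + 65 + 15 + 45 + 75 + 15 + 85 + 65 + 45 + 85 + 15 + 65 = €620.

€620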